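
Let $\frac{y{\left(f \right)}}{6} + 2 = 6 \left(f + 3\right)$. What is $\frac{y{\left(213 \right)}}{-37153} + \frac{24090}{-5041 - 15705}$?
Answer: $- \frac{48003987}{35035279} \approx -1.3702$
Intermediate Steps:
$y{\left(f \right)} = 96 + 36 f$ ($y{\left(f \right)} = -12 + 6 \cdot 6 \left(f + 3\right) = -12 + 6 \cdot 6 \left(3 + f\right) = -12 + 6 \left(18 + 6 f\right) = -12 + \left(108 + 36 f\right) = 96 + 36 f$)
$\frac{y{\left(213 \right)}}{-37153} + \frac{24090}{-5041 - 15705} = \frac{96 + 36 \cdot 213}{-37153} + \frac{24090}{-5041 - 15705} = \left(96 + 7668\right) \left(- \frac{1}{37153}\right) + \frac{24090}{-5041 - 15705} = 7764 \left(- \frac{1}{37153}\right) + \frac{24090}{-20746} = - \frac{7764}{37153} + 24090 \left(- \frac{1}{20746}\right) = - \frac{7764}{37153} - \frac{1095}{943} = - \frac{48003987}{35035279}$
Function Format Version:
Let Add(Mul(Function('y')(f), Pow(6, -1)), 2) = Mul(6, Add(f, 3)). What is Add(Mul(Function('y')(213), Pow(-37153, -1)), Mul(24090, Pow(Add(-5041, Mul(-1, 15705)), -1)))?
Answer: Rational(-48003987, 35035279) ≈ -1.3702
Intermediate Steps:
Function('y')(f) = Add(96, Mul(36, f)) (Function('y')(f) = Add(-12, Mul(6, Mul(6, Add(f, 3)))) = Add(-12, Mul(6, Mul(6, Add(3, f)))) = Add(-12, Mul(6, Add(18, Mul(6, f)))) = Add(-12, Add(108, Mul(36, f))) = Add(96, Mul(36, f)))
Add(Mul(Function('y')(213), Pow(-37153, -1)), Mul(24090, Pow(Add(-5041, Mul(-1, 15705)), -1))) = Add(Mul(Add(96, Mul(36, 213)), Pow(-37153, -1)), Mul(24090, Pow(Add(-5041, Mul(-1, 15705)), -1))) = Add(Mul(Add(96, 7668), Rational(-1, 37153)), Mul(24090, Pow(Add(-5041, -15705), -1))) = Add(Mul(7764, Rational(-1, 37153)), Mul(24090, Pow(-20746, -1))) = Add(Rational(-7764, 37153), Mul(24090, Rational(-1, 20746))) = Add(Rational(-7764, 37153), Rational(-1095, 943)) = Rational(-48003987, 35035279)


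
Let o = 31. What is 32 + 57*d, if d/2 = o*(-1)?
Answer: -3502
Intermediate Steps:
d = -62 (d = 2*(31*(-1)) = 2*(-31) = -62)
32 + 57*d = 32 + 57*(-62) = 32 - 3534 = -3502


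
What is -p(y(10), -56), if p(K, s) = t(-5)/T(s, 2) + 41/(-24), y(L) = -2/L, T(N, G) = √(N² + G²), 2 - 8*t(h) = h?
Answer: 41/24 - 7*√785/12560 ≈ 1.6927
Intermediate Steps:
t(h) = ¼ - h/8
T(N, G) = √(G² + N²)
p(K, s) = -41/24 + 7/(8*√(4 + s²)) (p(K, s) = (¼ - ⅛*(-5))/(√(2² + s²)) + 41/(-24) = (¼ + 5/8)/(√(4 + s²)) + 41*(-1/24) = 7/(8*√(4 + s²)) - 41/24 = -41/24 + 7/(8*√(4 + s²)))
-p(y(10), -56) = -(-41/24 + 7/(8*√(4 + (-56)²))) = -(-41/24 + 7/(8*√(4 + 3136))) = -(-41/24 + 7/(8*√3140)) = -(-41/24 + 7*(√785/1570)/8) = -(-41/24 + 7*√785/12560) = 41/24 - 7*√785/12560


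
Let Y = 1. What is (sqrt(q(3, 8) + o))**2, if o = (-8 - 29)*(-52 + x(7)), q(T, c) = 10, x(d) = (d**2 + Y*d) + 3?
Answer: -249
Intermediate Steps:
x(d) = 3 + d + d**2 (x(d) = (d**2 + 1*d) + 3 = (d**2 + d) + 3 = (d + d**2) + 3 = 3 + d + d**2)
o = -259 (o = (-8 - 29)*(-52 + (3 + 7 + 7**2)) = -37*(-52 + (3 + 7 + 49)) = -37*(-52 + 59) = -37*7 = -259)
(sqrt(q(3, 8) + o))**2 = (sqrt(10 - 259))**2 = (sqrt(-249))**2 = (I*sqrt(249))**2 = -249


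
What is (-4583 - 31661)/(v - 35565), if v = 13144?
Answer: 36244/22421 ≈ 1.6165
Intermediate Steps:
(-4583 - 31661)/(v - 35565) = (-4583 - 31661)/(13144 - 35565) = -36244/(-22421) = -36244*(-1/22421) = 36244/22421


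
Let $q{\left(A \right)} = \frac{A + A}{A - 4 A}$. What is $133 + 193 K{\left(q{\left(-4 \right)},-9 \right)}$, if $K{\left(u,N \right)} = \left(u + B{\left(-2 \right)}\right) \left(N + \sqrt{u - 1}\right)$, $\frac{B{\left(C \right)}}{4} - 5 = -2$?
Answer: $-19553 + \frac{6562 i \sqrt{15}}{9} \approx -19553.0 + 2823.8 i$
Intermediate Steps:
$q{\left(A \right)} = - \frac{2}{3}$ ($q{\left(A \right)} = \frac{2 A}{\left(-3\right) A} = 2 A \left(- \frac{1}{3 A}\right) = - \frac{2}{3}$)
$B{\left(C \right)} = 12$ ($B{\left(C \right)} = 20 + 4 \left(-2\right) = 20 - 8 = 12$)
$K{\left(u,N \right)} = \left(12 + u\right) \left(N + \sqrt{-1 + u}\right)$ ($K{\left(u,N \right)} = \left(u + 12\right) \left(N + \sqrt{u - 1}\right) = \left(12 + u\right) \left(N + \sqrt{-1 + u}\right)$)
$133 + 193 K{\left(q{\left(-4 \right)},-9 \right)} = 133 + 193 \left(12 \left(-9\right) + 12 \sqrt{-1 - \frac{2}{3}} - -6 - \frac{2 \sqrt{-1 - \frac{2}{3}}}{3}\right) = 133 + 193 \left(-108 + 12 \sqrt{- \frac{5}{3}} + 6 - \frac{2 \sqrt{- \frac{5}{3}}}{3}\right) = 133 + 193 \left(-108 + 12 \frac{i \sqrt{15}}{3} + 6 - \frac{2 \frac{i \sqrt{15}}{3}}{3}\right) = 133 + 193 \left(-108 + 4 i \sqrt{15} + 6 - \frac{2 i \sqrt{15}}{9}\right) = 133 + 193 \left(-102 + \frac{34 i \sqrt{15}}{9}\right) = 133 - \left(19686 - \frac{6562 i \sqrt{15}}{9}\right) = -19553 + \frac{6562 i \sqrt{15}}{9}$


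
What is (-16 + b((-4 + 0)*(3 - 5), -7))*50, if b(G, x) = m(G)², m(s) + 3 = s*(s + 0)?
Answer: 185250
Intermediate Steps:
m(s) = -3 + s² (m(s) = -3 + s*(s + 0) = -3 + s*s = -3 + s²)
b(G, x) = (-3 + G²)²
(-16 + b((-4 + 0)*(3 - 5), -7))*50 = (-16 + (-3 + ((-4 + 0)*(3 - 5))²)²)*50 = (-16 + (-3 + (-4*(-2))²)²)*50 = (-16 + (-3 + 8²)²)*50 = (-16 + (-3 + 64)²)*50 = (-16 + 61²)*50 = (-16 + 3721)*50 = 3705*50 = 185250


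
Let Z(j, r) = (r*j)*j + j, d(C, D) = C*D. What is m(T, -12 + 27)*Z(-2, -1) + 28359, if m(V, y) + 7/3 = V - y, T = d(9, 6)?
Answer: 28139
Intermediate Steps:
Z(j, r) = j + r*j² (Z(j, r) = (j*r)*j + j = r*j² + j = j + r*j²)
T = 54 (T = 9*6 = 54)
m(V, y) = -7/3 + V - y (m(V, y) = -7/3 + (V - y) = -7/3 + V - y)
m(T, -12 + 27)*Z(-2, -1) + 28359 = (-7/3 + 54 - (-12 + 27))*(-2*(1 - 2*(-1))) + 28359 = (-7/3 + 54 - 1*15)*(-2*(1 + 2)) + 28359 = (-7/3 + 54 - 15)*(-2*3) + 28359 = (110/3)*(-6) + 28359 = -220 + 28359 = 28139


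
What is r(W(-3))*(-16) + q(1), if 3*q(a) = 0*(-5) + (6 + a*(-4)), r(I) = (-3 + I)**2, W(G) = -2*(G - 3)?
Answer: -3886/3 ≈ -1295.3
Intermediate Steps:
W(G) = 6 - 2*G (W(G) = -2*(-3 + G) = 6 - 2*G)
q(a) = 2 - 4*a/3 (q(a) = (0*(-5) + (6 + a*(-4)))/3 = (0 + (6 - 4*a))/3 = (6 - 4*a)/3 = 2 - 4*a/3)
r(W(-3))*(-16) + q(1) = (-3 + (6 - 2*(-3)))**2*(-16) + (2 - 4/3*1) = (-3 + (6 + 6))**2*(-16) + (2 - 4/3) = (-3 + 12)**2*(-16) + 2/3 = 9**2*(-16) + 2/3 = 81*(-16) + 2/3 = -1296 + 2/3 = -3886/3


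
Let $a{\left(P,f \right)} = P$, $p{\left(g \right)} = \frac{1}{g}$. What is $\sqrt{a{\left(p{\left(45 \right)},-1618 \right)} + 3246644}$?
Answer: $\frac{\sqrt{730494905}}{15} \approx 1801.8$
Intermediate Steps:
$\sqrt{a{\left(p{\left(45 \right)},-1618 \right)} + 3246644} = \sqrt{\frac{1}{45} + 3246644} = \sqrt{\frac{146098981}{45}} = \frac{\sqrt{730494905}}{15}$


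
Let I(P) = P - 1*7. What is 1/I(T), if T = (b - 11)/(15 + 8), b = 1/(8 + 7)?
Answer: -345/2579 ≈ -0.13377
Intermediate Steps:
b = 1/15 ≈ 0.066667
T = -164/345 (T = (1/15 - 11)/(15 + 8) = -164/15/23 = -164/15*1/23 = -164/345 ≈ -0.47536)
I(P) = -7 + P (I(P) = P - 7 = -7 + P)
1/I(T) = 1/(-7 - 164/345) = 1/(-2579/345) = -345/2579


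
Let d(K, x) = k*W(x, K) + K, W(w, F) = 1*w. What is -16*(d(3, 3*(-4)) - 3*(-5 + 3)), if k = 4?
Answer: 624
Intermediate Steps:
W(w, F) = w
d(K, x) = K + 4*x (d(K, x) = 4*x + K = K + 4*x)
-16*(d(3, 3*(-4)) - 3*(-5 + 3)) = -16*((3 + 4*(3*(-4))) - 3*(-5 + 3)) = -16*((3 + 4*(-12)) - 3*(-2)) = -16*((3 - 48) + 6) = -16*(-45 + 6) = -16*(-39) = 624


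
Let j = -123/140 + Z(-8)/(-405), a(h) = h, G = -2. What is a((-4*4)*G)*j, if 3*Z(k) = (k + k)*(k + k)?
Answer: -296456/8505 ≈ -34.857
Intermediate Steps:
Z(k) = 4*k²/3 (Z(k) = ((k + k)*(k + k))/3 = ((2*k)*(2*k))/3 = (4*k²)/3 = 4*k²/3)
j = -37057/34020 (j = -123/140 + ((4/3)*(-8)²)/(-405) = -123*1/140 + ((4/3)*64)*(-1/405) = -123/140 + (256/3)*(-1/405) = -123/140 - 256/1215 = -37057/34020 ≈ -1.0893)
a((-4*4)*G)*j = (-4*4*(-2))*(-37057/34020) = -16*(-2)*(-37057/34020) = 32*(-37057/34020) = -296456/8505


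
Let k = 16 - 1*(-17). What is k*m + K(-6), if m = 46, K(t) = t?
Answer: 1512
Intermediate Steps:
k = 33 (k = 16 + 17 = 33)
k*m + K(-6) = 33*46 - 6 = 1518 - 6 = 1512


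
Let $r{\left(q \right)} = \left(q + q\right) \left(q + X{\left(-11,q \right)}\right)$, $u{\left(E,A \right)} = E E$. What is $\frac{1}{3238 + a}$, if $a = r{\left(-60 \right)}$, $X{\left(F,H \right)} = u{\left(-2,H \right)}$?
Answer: $\frac{1}{9958} \approx 0.00010042$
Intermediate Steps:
$u{\left(E,A \right)} = E^{2}$
$X{\left(F,H \right)} = 4$ ($X{\left(F,H \right)} = \left(-2\right)^{2} = 4$)
$r{\left(q \right)} = 2 q \left(4 + q\right)$ ($r{\left(q \right)} = \left(q + q\right) \left(q + 4\right) = 2 q \left(4 + q\right)$)
$a = 6720$ ($a = 2 \left(-60\right) \left(4 - 60\right) = 2 \left(-60\right) \left(-56\right) = 6720$)
$\frac{1}{3238 + a} = \frac{1}{3238 + 6720} = \frac{1}{9958}$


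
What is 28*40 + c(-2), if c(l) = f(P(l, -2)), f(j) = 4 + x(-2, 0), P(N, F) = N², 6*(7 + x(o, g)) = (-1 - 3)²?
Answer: 3359/3 ≈ 1119.7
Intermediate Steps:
x(o, g) = -13/3 (x(o, g) = -7 + (-1 - 3)²/6 = -7 + (⅙)*(-4)² = -7 + (⅙)*16 = -7 + 8/3 = -13/3)
f(j) = -⅓ (f(j) = 4 - 13/3 = -⅓)
c(l) = -⅓
28*40 + c(-2) = 28*40 - ⅓ = 1120 - ⅓ = 3359/3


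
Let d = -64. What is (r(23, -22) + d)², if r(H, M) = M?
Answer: 7396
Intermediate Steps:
(r(23, -22) + d)² = (-22 - 64)² = (-86)² = 7396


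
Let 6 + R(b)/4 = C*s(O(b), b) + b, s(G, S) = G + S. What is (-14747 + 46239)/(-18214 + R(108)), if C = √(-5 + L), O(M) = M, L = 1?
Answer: -140186638/80009905 - 13604544*I/80009905 ≈ -1.7521 - 0.17004*I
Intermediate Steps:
C = 2*I (C = √(-5 + 1) = √(-4) = 2*I ≈ 2.0*I)
R(b) = -24 + 4*b + 16*I*b (R(b) = -24 + 4*((2*I)*(b + b) + b) = -24 + 4*((2*I)*(2*b) + b) = -24 + 4*(4*I*b + b) = -24 + 4*(b + 4*I*b) = -24 + (4*b + 16*I*b) = -24 + 4*b + 16*I*b)
(-14747 + 46239)/(-18214 + R(108)) = (-14747 + 46239)/(-18214 + (-24 + 108*(4 + 16*I))) = 31492/(-18214 + (-24 + (432 + 1728*I))) = 31492/(-18214 + (408 + 1728*I)) = 31492/(-17806 + 1728*I) = 31492*((-17806 - 1728*I)/320039620) = 7873*(-17806 - 1728*I)/80009905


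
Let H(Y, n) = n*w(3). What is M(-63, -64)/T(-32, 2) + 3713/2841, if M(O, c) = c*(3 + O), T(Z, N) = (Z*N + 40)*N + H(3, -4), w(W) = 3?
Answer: -178111/2841 ≈ -62.693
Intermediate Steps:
H(Y, n) = 3*n (H(Y, n) = n*3 = 3*n)
T(Z, N) = -12 + N*(40 + N*Z) (T(Z, N) = (Z*N + 40)*N + 3*(-4) = (N*Z + 40)*N - 12 = (40 + N*Z)*N - 12 = N*(40 + N*Z) - 12 = -12 + N*(40 + N*Z))
M(-63, -64)/T(-32, 2) + 3713/2841 = (-64*(3 - 63))/(-12 + 40*2 - 32*2²) + 3713/2841 = (-64*(-60))/(-12 + 80 - 32*4) + 3713*(1/2841) = 3840/(-12 + 80 - 128) + 3713/2841 = 3840/(-60) + 3713/2841 = 3840*(-1/60) + 3713/2841 = -64 + 3713/2841 = -178111/2841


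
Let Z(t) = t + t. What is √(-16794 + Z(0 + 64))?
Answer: I*√16666 ≈ 129.1*I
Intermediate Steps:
Z(t) = 2*t
√(-16794 + Z(0 + 64)) = √(-16794 + 2*(0 + 64)) = √(-16794 + 2*64) = √(-16794 + 128) = √(-16666) = I*√16666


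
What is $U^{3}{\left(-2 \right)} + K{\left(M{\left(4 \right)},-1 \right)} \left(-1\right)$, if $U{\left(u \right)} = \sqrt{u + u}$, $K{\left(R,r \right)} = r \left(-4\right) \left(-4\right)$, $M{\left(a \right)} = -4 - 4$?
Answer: $16 - 8 i \approx 16.0 - 8.0 i$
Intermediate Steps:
$M{\left(a \right)} = -8$ ($M{\left(a \right)} = -4 - 4 = -8$)
$K{\left(R,r \right)} = 16 r$ ($K{\left(R,r \right)} = - 4 r \left(-4\right) = 16 r$)
$U{\left(u \right)} = \sqrt{2} \sqrt{u}$ ($U{\left(u \right)} = \sqrt{2 u} = \sqrt{2} \sqrt{u}$)
$U^{3}{\left(-2 \right)} + K{\left(M{\left(4 \right)},-1 \right)} \left(-1\right) = \left(\sqrt{2} \sqrt{-2}\right)^{3} + 16 \left(-1\right) \left(-1\right) = \left(\sqrt{2} i \sqrt{2}\right)^{3} - -16 = \left(2 i\right)^{3} + 16 = - 8 i + 16 = 16 - 8 i$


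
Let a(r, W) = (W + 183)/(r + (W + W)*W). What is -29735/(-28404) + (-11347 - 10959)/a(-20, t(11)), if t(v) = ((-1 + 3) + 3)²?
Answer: -12176511760/92313 ≈ -1.3190e+5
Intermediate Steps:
t(v) = 25 (t(v) = (2 + 3)² = 5² = 25)
a(r, W) = (183 + W)/(r + 2*W²) (a(r, W) = (183 + W)/(r + (2*W)*W) = (183 + W)/(r + 2*W²))
-29735/(-28404) + (-11347 - 10959)/a(-20, t(11)) = -29735/(-28404) + (-11347 - 10959)/(((183 + 25)/(-20 + 2*25²))) = -29735*(-1/28404) - 22306/(208/(-20 + 2*625)) = 29735/28404 - 22306/(208/(-20 + 1250)) = 29735/28404 - 22306/(208/1230) = 29735/28404 - 22306/((1/1230)*208) = 29735/28404 - 22306/104/615 = 29735/28404 - 22306*615/104 = 29735/28404 - 6859095/52 = -12176511760/92313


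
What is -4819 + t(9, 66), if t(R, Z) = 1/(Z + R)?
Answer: -361424/75 ≈ -4819.0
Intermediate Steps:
t(R, Z) = 1/(R + Z)
-4819 + t(9, 66) = -4819 + 1/(9 + 66) = -4819 + 1/75 = -361424/75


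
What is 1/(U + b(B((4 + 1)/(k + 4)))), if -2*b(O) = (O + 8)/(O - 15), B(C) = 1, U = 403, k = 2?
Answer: 28/11293 ≈ 0.0024794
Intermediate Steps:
b(O) = -(8 + O)/(2*(-15 + O)) (b(O) = -(O + 8)/(2*(O - 15)) = -(8 + O)/(2*(-15 + O)))
1/(U + b(B((4 + 1)/(k + 4)))) = 1/(403 + (-8 - 1*1)/(2*(-15 + 1))) = 1/(403 + (½)*(-8 - 1)/(-14)) = 1/(403 + (½)*(-1/14)*(-9)) = 1/(403 + 9/28) = 1/(11293/28) = 28/11293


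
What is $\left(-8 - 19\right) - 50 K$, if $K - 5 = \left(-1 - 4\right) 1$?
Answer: $-27$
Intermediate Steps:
$K = 0$ ($K = 5 + \left(-1 - 4\right) 1 = 5 - 5 = 0$)
$\left(-8 - 19\right) - 50 K = \left(-8 - 19\right) - 0 = \left(-8 - 19\right) + 0 = -27 + 0 = -27$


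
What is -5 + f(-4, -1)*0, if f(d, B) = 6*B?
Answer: -5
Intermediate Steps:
-5 + f(-4, -1)*0 = -5 + (6*(-1))*0 = -5 - 6*0 = -5 + 0 = -5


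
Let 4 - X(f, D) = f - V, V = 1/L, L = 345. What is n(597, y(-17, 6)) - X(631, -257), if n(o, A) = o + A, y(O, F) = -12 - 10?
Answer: 414689/345 ≈ 1202.0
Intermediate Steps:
y(O, F) = -22
V = 1/345 ≈ 0.0028986
X(f, D) = 1381/345 - f (X(f, D) = 4 - (f - 1*1/345) = 4 - (f - 1/345) = 4 - (-1/345 + f) = 4 + (1/345 - f) = 1381/345 - f)
n(o, A) = A + o
n(597, y(-17, 6)) - X(631, -257) = (-22 + 597) - (1381/345 - 1*631) = 575 - (1381/345 - 631) = 575 - 1*(-216314/345) = 575 + 216314/345 = 414689/345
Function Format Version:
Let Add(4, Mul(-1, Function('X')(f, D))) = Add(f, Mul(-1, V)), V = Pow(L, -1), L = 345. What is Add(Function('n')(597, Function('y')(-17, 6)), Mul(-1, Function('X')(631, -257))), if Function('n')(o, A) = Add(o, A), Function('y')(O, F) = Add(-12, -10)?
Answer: Rational(414689, 345) ≈ 1202.0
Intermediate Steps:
Function('y')(O, F) = -22
V = Rational(1, 345) (V = Pow(345, -1) = Rational(1, 345) ≈ 0.0028986)
Function('X')(f, D) = Add(Rational(1381, 345), Mul(-1, f)) (Function('X')(f, D) = Add(4, Mul(-1, Add(f, Mul(-1, Rational(1, 345))))) = Add(4, Mul(-1, Add(f, Rational(-1, 345)))) = Add(4, Mul(-1, Add(Rational(-1, 345), f))) = Add(4, Add(Rational(1, 345), Mul(-1, f))) = Add(Rational(1381, 345), Mul(-1, f)))
Function('n')(o, A) = Add(A, o)
Add(Function('n')(597, Function('y')(-17, 6)), Mul(-1, Function('X')(631, -257))) = Add(Add(-22, 597), Mul(-1, Add(Rational(1381, 345), Mul(-1, 631)))) = Add(575, Mul(-1, Add(Rational(1381, 345), -631))) = Add(575, Mul(-1, Rational(-216314, 345))) = Add(575, Rational(216314, 345)) = Rational(414689, 345)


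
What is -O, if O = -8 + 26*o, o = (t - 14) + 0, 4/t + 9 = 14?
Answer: 1756/5 ≈ 351.20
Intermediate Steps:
t = ⅘ (t = 4/(-9 + 14) = 4/5 = 4*(⅕) = ⅘ ≈ 0.80000)
o = -66/5 (o = (⅘ - 14) + 0 = -66/5 + 0 = -66/5 ≈ -13.200)
O = -1756/5 (O = -8 + 26*(-66/5) = -8 - 1716/5 = -1756/5 ≈ -351.20)
-O = -1*(-1756/5) = 1756/5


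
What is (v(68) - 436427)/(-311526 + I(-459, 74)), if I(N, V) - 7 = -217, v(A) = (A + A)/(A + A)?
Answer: 218213/155868 ≈ 1.4000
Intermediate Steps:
v(A) = 1 (v(A) = (2*A)/((2*A)) = (2*A)*(1/(2*A)) = 1)
I(N, V) = -210 (I(N, V) = 7 - 217 = -210)
(v(68) - 436427)/(-311526 + I(-459, 74)) = (1 - 436427)/(-311526 - 210) = -436426/(-311736) = -436426*(-1/311736) = 218213/155868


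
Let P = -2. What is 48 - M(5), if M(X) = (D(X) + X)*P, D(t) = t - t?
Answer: 58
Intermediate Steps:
D(t) = 0
M(X) = -2*X (M(X) = (0 + X)*(-2) = X*(-2) = -2*X)
48 - M(5) = 48 - (-2)*5 = 48 - 1*(-10) = 48 + 10 = 58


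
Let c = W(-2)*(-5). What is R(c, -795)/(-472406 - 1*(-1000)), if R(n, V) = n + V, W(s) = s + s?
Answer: 775/471406 ≈ 0.0016440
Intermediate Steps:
W(s) = 2*s
c = 20 (c = (2*(-2))*(-5) = -4*(-5) = 20)
R(n, V) = V + n
R(c, -795)/(-472406 - 1*(-1000)) = (-795 + 20)/(-472406 - 1*(-1000)) = -775/(-472406 + 1000) = -775/(-471406) = -775*(-1/471406) = 775/471406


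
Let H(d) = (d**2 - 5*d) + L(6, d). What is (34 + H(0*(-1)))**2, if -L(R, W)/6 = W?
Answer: 1156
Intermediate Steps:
L(R, W) = -6*W
H(d) = d**2 - 11*d (H(d) = (d**2 - 5*d) - 6*d = d**2 - 11*d)
(34 + H(0*(-1)))**2 = (34 + (0*(-1))*(-11 + 0*(-1)))**2 = (34 + 0*(-11 + 0))**2 = (34 + 0*(-11))**2 = (34 + 0)**2 = 34**2 = 1156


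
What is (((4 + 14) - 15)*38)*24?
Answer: 2736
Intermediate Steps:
(((4 + 14) - 15)*38)*24 = ((18 - 15)*38)*24 = (3*38)*24 = 114*24 = 2736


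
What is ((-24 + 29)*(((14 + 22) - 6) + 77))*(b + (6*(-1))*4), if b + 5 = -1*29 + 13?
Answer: -24075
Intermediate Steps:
b = -21 (b = -5 + (-1*29 + 13) = -5 + (-29 + 13) = -5 - 16 = -21)
((-24 + 29)*(((14 + 22) - 6) + 77))*(b + (6*(-1))*4) = ((-24 + 29)*(((14 + 22) - 6) + 77))*(-21 + (6*(-1))*4) = (5*((36 - 6) + 77))*(-21 - 6*4) = (5*(30 + 77))*(-21 - 24) = (5*107)*(-45) = 535*(-45) = -24075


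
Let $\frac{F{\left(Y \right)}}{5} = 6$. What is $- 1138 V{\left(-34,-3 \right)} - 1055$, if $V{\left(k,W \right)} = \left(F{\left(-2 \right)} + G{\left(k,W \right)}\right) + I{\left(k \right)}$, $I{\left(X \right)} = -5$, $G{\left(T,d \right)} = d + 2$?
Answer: $-28367$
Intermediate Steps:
$G{\left(T,d \right)} = 2 + d$
$F{\left(Y \right)} = 30$ ($F{\left(Y \right)} = 5 \cdot 6 = 30$)
$V{\left(k,W \right)} = 27 + W$ ($V{\left(k,W \right)} = \left(30 + \left(2 + W\right)\right) - 5 = \left(32 + W\right) - 5 = 27 + W$)
$- 1138 V{\left(-34,-3 \right)} - 1055 = - 1138 \left(27 - 3\right) - 1055 = \left(-1138\right) 24 - 1055 = -27312 - 1055 = -28367$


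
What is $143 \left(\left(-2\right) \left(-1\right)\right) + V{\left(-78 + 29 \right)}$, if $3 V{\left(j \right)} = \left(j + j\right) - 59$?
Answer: $\frac{701}{3} \approx 233.67$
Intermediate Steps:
$V{\left(j \right)} = - \frac{59}{3} + \frac{2 j}{3}$ ($V{\left(j \right)} = \frac{\left(j + j\right) - 59}{3} = \frac{2 j - 59}{3} = \frac{-59 + 2 j}{3} = - \frac{59}{3} + \frac{2 j}{3}$)
$143 \left(\left(-2\right) \left(-1\right)\right) + V{\left(-78 + 29 \right)} = 143 \left(\left(-2\right) \left(-1\right)\right) + \left(- \frac{59}{3} + \frac{2 \left(-78 + 29\right)}{3}\right) = 143 \cdot 2 + \left(- \frac{59}{3} + \frac{2}{3} \left(-49\right)\right) = 286 - \frac{157}{3} = \frac{701}{3}$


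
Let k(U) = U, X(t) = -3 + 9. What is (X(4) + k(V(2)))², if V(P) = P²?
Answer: 100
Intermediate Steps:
X(t) = 6
(X(4) + k(V(2)))² = (6 + 2²)² = (6 + 4)² = 10² = 100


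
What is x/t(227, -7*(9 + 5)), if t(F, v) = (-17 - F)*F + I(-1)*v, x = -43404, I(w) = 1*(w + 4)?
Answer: 21702/27841 ≈ 0.77950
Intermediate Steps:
I(w) = 4 + w (I(w) = 1*(4 + w) = 4 + w)
t(F, v) = 3*v + F*(-17 - F) (t(F, v) = (-17 - F)*F + (4 - 1)*v = F*(-17 - F) + 3*v = 3*v + F*(-17 - F))
x/t(227, -7*(9 + 5)) = -43404/(-1*227² - 17*227 + 3*(-7*(9 + 5))) = -43404/(-1*51529 - 3859 + 3*(-7*14)) = -43404/(-51529 - 3859 + 3*(-98)) = -43404/(-51529 - 3859 - 294) = -43404/(-55682) = -43404*(-1/55682) = 21702/27841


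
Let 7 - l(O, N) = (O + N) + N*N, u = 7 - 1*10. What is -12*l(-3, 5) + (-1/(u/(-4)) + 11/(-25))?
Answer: 17867/75 ≈ 238.23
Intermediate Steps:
u = -3 (u = 7 - 10 = -3)
l(O, N) = 7 - N - O - N**2 (l(O, N) = 7 - ((O + N) + N*N) = 7 - ((N + O) + N**2) = 7 - (N + O + N**2) = 7 + (-N - O - N**2) = 7 - N - O - N**2)
-12*l(-3, 5) + (-1/(u/(-4)) + 11/(-25)) = -12*(7 - 1*5 - 1*(-3) - 1*5**2) + (-1/((-3/(-4))) + 11/(-25)) = -12*(7 - 5 + 3 - 1*25) + (-1/((-3*(-1/4))) + 11*(-1/25)) = -12*(7 - 5 + 3 - 25) + (-1/3/4 - 11/25) = -12*(-20) + (-1*4/3 - 11/25) = 240 + (-4/3 - 11/25) = 240 - 133/75 = 17867/75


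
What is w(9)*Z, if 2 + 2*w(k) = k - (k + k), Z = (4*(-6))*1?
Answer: 132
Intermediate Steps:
Z = -24 (Z = -24*1 = -24)
w(k) = -1 - k/2 (w(k) = -1 + (k - (k + k))/2 = -1 + (k - 2*k)/2 = -1 + (-k)/2 = -1 - k/2)
w(9)*Z = (-1 - ½*9)*(-24) = (-1 - 9/2)*(-24) = -11/2*(-24) = 132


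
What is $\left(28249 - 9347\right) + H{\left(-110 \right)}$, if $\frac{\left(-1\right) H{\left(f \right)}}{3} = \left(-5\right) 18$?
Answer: $19172$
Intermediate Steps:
$H{\left(f \right)} = 270$ ($H{\left(f \right)} = - 3 \left(\left(-5\right) 18\right) = \left(-3\right) \left(-90\right) = 270$)
$\left(28249 - 9347\right) + H{\left(-110 \right)} = \left(28249 - 9347\right) + 270 = 18902 + 270 = 19172$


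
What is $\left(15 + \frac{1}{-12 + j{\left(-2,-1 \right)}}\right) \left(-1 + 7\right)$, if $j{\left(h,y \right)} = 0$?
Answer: $\frac{179}{2} \approx 89.5$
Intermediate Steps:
$\left(15 + \frac{1}{-12 + j{\left(-2,-1 \right)}}\right) \left(-1 + 7\right) = \left(15 + \frac{1}{-12 + 0}\right) \left(-1 + 7\right) = \left(15 + \frac{1}{-12}\right) 6 = \left(15 - \frac{1}{12}\right) 6 = \frac{179}{12} \cdot 6 = \frac{179}{2}$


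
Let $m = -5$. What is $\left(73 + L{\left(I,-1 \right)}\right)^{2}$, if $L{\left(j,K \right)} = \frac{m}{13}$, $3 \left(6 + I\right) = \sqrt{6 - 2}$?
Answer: $\frac{891136}{169} \approx 5273.0$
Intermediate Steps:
$I = - \frac{16}{3}$ ($I = -6 + \frac{\sqrt{6 - 2}}{3} = -6 + \frac{\sqrt{4}}{3} = -6 + \frac{1}{3} \cdot 2 = -6 + \frac{2}{3} = - \frac{16}{3} \approx -5.3333$)
$L{\left(j,K \right)} = - \frac{5}{13}$
$\left(73 + L{\left(I,-1 \right)}\right)^{2} = \left(73 - \frac{5}{13}\right)^{2} = \left(\frac{944}{13}\right)^{2} = \frac{891136}{169}$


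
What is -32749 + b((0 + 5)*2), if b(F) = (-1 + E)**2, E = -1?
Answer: -32745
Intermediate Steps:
b(F) = 4 (b(F) = (-1 - 1)**2 = (-2)**2 = 4)
-32749 + b((0 + 5)*2) = -32749 + 4 = -32745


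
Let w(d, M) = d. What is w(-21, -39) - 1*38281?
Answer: -38302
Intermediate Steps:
w(-21, -39) - 1*38281 = -21 - 1*38281 = -21 - 38281 = -38302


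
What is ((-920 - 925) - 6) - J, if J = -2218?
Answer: 367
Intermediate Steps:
((-920 - 925) - 6) - J = ((-920 - 925) - 6) - 1*(-2218) = (-1845 - 6) + 2218 = -1851 + 2218 = 367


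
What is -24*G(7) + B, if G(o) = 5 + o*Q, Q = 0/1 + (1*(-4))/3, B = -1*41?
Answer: 63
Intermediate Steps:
B = -41
Q = -4/3 (Q = 0*1 - 4*⅓ = 0 - 4/3 = -4/3 ≈ -1.3333)
G(o) = 5 - 4*o/3 (G(o) = 5 + o*(-4/3) = 5 - 4*o/3)
-24*G(7) + B = -24*(5 - 4/3*7) - 41 = -24*(5 - 28/3) - 41 = -24*(-13/3) - 41 = 104 - 41 = 63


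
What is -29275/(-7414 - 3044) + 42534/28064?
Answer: 316598543/73373328 ≈ 4.3149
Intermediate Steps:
-29275/(-7414 - 3044) + 42534/28064 = -29275/(-10458) + 42534*(1/28064) = -29275*(-1/10458) + 21267/14032 = 29275/10458 + 21267/14032 = 316598543/73373328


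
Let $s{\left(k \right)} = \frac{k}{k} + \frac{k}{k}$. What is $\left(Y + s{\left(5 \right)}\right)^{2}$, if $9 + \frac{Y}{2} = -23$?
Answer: $3844$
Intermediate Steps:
$Y = -64$ ($Y = -18 + 2 \left(-23\right) = -18 - 46 = -64$)
$s{\left(k \right)} = 2$ ($s{\left(k \right)} = 1 + 1 = 2$)
$\left(Y + s{\left(5 \right)}\right)^{2} = \left(-64 + 2\right)^{2} = \left(-62\right)^{2} = 3844$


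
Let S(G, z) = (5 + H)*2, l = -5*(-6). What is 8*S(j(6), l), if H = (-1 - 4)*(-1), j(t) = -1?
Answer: 160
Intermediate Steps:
l = 30
H = 5 (H = -5*(-1) = 5)
S(G, z) = 20 (S(G, z) = (5 + 5)*2 = 10*2 = 20)
8*S(j(6), l) = 8*20 = 160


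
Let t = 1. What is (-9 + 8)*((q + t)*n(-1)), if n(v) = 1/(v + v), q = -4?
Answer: -3/2 ≈ -1.5000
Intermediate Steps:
n(v) = 1/(2*v)
(-9 + 8)*((q + t)*n(-1)) = (-9 + 8)*((-4 + 1)*((1/2)/(-1))) = -(-3)*(1/2)*(-1) = -(-3)*(-1)/2 = -1*3/2 = -3/2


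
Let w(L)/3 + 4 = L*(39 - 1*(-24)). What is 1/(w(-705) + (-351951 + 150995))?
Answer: -1/334213 ≈ -2.9921e-6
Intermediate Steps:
w(L) = -12 + 189*L (w(L) = -12 + 3*(L*(39 - 1*(-24))) = -12 + 3*(L*(39 + 24)) = -12 + 3*(L*63) = -12 + 3*(63*L) = -12 + 189*L)
1/(w(-705) + (-351951 + 150995)) = 1/((-12 + 189*(-705)) + (-351951 + 150995)) = 1/((-12 - 133245) - 200956) = 1/(-133257 - 200956) = 1/(-334213) = -1/334213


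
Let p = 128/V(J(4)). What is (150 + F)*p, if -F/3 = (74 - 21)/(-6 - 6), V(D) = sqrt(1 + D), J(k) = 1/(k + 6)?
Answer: 20896*sqrt(110)/11 ≈ 19924.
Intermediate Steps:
J(k) = 1/(6 + k)
p = 128*sqrt(110)/11 (p = 128/(sqrt(1 + 1/(6 + 4))) = 128/(sqrt(1 + 1/10)) = 128/(sqrt(11/10)) = 128/((sqrt(110)/10)) = 128*(sqrt(110)/11) = 128*sqrt(110)/11 ≈ 122.04)
F = 53/4 (F = -3*(74 - 21)/(-6 - 6) = -159/(-12) = -159*(-1)/12 = -3*(-53/12) = 53/4 ≈ 13.250)
(150 + F)*p = (150 + 53/4)*(128*sqrt(110)/11) = 653*(128*sqrt(110)/11)/4 = 20896*sqrt(110)/11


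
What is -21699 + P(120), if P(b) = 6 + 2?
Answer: -21691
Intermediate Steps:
P(b) = 8
-21699 + P(120) = -21699 + 8 = -21691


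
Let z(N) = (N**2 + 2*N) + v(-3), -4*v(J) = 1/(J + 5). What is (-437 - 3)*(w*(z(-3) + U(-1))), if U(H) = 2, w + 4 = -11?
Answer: 32175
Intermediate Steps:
w = -15 (w = -4 - 11 = -15)
v(J) = -1/(4*(5 + J)) (v(J) = -1/(4*(J + 5)) = -1/(4*(5 + J)))
z(N) = -1/8 + N**2 + 2*N (z(N) = (N**2 + 2*N) - 1/(20 + 4*(-3)) = (N**2 + 2*N) - 1/(20 - 12) = (N**2 + 2*N) - 1/8 = -1/8 + N**2 + 2*N)
(-437 - 3)*(w*(z(-3) + U(-1))) = (-437 - 3)*(-15*((-1/8 + (-3)**2 + 2*(-3)) + 2)) = -(-6600)*((-1/8 + 9 - 6) + 2) = -(-6600)*(23/8 + 2) = -(-6600)*39/8 = -440*(-585/8) = 32175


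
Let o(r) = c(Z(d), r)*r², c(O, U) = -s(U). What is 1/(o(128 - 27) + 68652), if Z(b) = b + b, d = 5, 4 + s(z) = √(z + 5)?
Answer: 54728/475106715 + 10201*√106/950213430 ≈ 0.00022572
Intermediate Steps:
s(z) = -4 + √(5 + z) (s(z) = -4 + √(z + 5) = -4 + √(5 + z))
Z(b) = 2*b
c(O, U) = 4 - √(5 + U) (c(O, U) = -(-4 + √(5 + U)) = 4 - √(5 + U))
o(r) = r²*(4 - √(5 + r)) (o(r) = (4 - √(5 + r))*r² = r²*(4 - √(5 + r)))
1/(o(128 - 27) + 68652) = 1/((128 - 27)²*(4 - √(5 + (128 - 27))) + 68652) = 1/(101²*(4 - √(5 + 101)) + 68652) = 1/(10201*(4 - √106) + 68652) = 1/((40804 - 10201*√106) + 68652) = 1/(109456 - 10201*√106)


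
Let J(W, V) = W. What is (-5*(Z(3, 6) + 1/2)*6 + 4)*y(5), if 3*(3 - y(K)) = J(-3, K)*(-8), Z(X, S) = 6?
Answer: 955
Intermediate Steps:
y(K) = -5 (y(K) = 3 - (-1)*(-8) = 3 - ⅓*24 = 3 - 8 = -5)
(-5*(Z(3, 6) + 1/2)*6 + 4)*y(5) = (-5*(6 + 1/2)*6 + 4)*(-5) = (-5*(6 + 1*(½))*6 + 4)*(-5) = (-5*(6 + ½)*6 + 4)*(-5) = (-5*13/2*6 + 4)*(-5) = (-65/2*6 + 4)*(-5) = (-195 + 4)*(-5) = -191*(-5) = 955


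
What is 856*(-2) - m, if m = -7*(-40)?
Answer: -1992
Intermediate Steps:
m = 280
856*(-2) - m = 856*(-2) - 1*280 = -1712 - 280 = -1992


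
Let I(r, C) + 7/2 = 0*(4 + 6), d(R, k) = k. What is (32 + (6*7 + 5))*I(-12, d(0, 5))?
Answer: -553/2 ≈ -276.50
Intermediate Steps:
I(r, C) = -7/2 (I(r, C) = -7/2 + 0*(4 + 6) = -7/2 + 0*10 = -7/2 + 0 = -7/2)
(32 + (6*7 + 5))*I(-12, d(0, 5)) = (32 + (6*7 + 5))*(-7/2) = (32 + (42 + 5))*(-7/2) = (32 + 47)*(-7/2) = 79*(-7/2) = -553/2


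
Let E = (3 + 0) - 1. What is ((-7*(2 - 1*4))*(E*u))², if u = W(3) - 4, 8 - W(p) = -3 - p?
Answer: 78400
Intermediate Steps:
E = 2 (E = 3 - 1 = 2)
W(p) = 11 + p (W(p) = 8 - (-3 - p) = 8 + (3 + p) = 11 + p)
u = 10 (u = (11 + 3) - 4 = 14 - 4 = 10)
((-7*(2 - 1*4))*(E*u))² = ((-7*(2 - 1*4))*(2*10))² = (-7*(2 - 4)*20)² = (-7*(-2)*20)² = (14*20)² = 280² = 78400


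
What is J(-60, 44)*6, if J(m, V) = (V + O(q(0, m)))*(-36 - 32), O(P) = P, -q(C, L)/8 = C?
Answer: -17952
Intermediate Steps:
q(C, L) = -8*C
J(m, V) = -68*V (J(m, V) = (V - 8*0)*(-36 - 32) = (V + 0)*(-68) = V*(-68) = -68*V)
J(-60, 44)*6 = -68*44*6 = -2992*6 = -17952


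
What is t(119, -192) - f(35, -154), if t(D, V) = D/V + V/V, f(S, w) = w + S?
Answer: 22921/192 ≈ 119.38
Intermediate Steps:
f(S, w) = S + w
t(D, V) = 1 + D/V (t(D, V) = D/V + 1 = 1 + D/V)
t(119, -192) - f(35, -154) = (119 - 192)/(-192) - (35 - 154) = -1/192*(-73) - 1*(-119) = 73/192 + 119 = 22921/192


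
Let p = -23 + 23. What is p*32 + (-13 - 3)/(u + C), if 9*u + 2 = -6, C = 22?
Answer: -72/95 ≈ -0.75789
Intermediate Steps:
u = -8/9 (u = -2/9 + (⅑)*(-6) = -2/9 - ⅔ = -8/9 ≈ -0.88889)
p = 0
p*32 + (-13 - 3)/(u + C) = 0*32 + (-13 - 3)/(-8/9 + 22) = 0 - 16/190/9 = 0 - 16*9/190 = 0 - 72/95 = -72/95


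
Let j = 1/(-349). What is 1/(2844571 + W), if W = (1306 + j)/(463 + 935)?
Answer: 162634/462624111945 ≈ 3.5155e-7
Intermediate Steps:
j = -1/349 ≈ -0.0028653
W = 151931/162634 (W = (1306 - 1/349)/(463 + 935) = (455793/349)/1398 = (1/1398)*(455793/349) = 151931/162634 ≈ 0.93419)
1/(2844571 + W) = 1/(2844571 + 151931/162634) = 1/(462624111945/162634) = 162634/462624111945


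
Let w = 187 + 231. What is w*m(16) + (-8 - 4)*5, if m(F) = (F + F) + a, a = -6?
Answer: 10808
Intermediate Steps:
w = 418
m(F) = -6 + 2*F (m(F) = (F + F) - 6 = 2*F - 6 = -6 + 2*F)
w*m(16) + (-8 - 4)*5 = 418*(-6 + 2*16) + (-8 - 4)*5 = 418*(-6 + 32) - 12*5 = 418*26 - 60 = 10868 - 60 = 10808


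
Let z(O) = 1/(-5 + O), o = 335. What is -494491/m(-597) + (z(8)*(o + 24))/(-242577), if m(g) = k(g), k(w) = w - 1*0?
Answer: 119952071866/144818469 ≈ 828.29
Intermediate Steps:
k(w) = w (k(w) = w + 0 = w)
m(g) = g
-494491/m(-597) + (z(8)*(o + 24))/(-242577) = -494491/(-597) + ((335 + 24)/(-5 + 8))/(-242577) = -494491*(-1/597) + (359/3)*(-1/242577) = 494491/597 + ((⅓)*359)*(-1/242577) = 494491/597 + (359/3)*(-1/242577) = 494491/597 - 359/727731 = 119952071866/144818469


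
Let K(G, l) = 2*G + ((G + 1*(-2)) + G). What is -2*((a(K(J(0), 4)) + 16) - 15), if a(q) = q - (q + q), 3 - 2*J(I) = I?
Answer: 6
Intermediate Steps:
J(I) = 3/2 - I/2
K(G, l) = -2 + 4*G (K(G, l) = 2*G + ((G - 2) + G) = 2*G + ((-2 + G) + G) = 2*G + (-2 + 2*G) = -2 + 4*G)
a(q) = -q (a(q) = q - 2*q = -q)
-2*((a(K(J(0), 4)) + 16) - 15) = -2*((-(-2 + 4*(3/2 - ½*0)) + 16) - 15) = -2*((-(-2 + 4*(3/2 + 0)) + 16) - 15) = -2*((-(-2 + 4*(3/2)) + 16) - 15) = -2*((-(-2 + 6) + 16) - 15) = -2*((-1*4 + 16) - 15) = -2*((-4 + 16) - 15) = -2*(12 - 15) = -2*(-3) = 6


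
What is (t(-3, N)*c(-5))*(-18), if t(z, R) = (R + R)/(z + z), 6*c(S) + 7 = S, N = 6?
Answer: -72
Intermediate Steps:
c(S) = -7/6 + S/6
t(z, R) = R/z (t(z, R) = (2*R)/((2*z)) = (2*R)*(1/(2*z)) = R/z)
(t(-3, N)*c(-5))*(-18) = ((6/(-3))*(-7/6 + (⅙)*(-5)))*(-18) = ((6*(-⅓))*(-7/6 - ⅚))*(-18) = -2*(-2)*(-18) = 4*(-18) = -72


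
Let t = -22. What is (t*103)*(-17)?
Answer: 38522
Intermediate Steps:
(t*103)*(-17) = -22*103*(-17) = -2266*(-17) = 38522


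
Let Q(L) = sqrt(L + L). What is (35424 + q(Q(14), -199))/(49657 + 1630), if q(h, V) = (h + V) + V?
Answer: 35026/51287 + 2*sqrt(7)/51287 ≈ 0.68304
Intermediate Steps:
Q(L) = sqrt(2)*sqrt(L) (Q(L) = sqrt(2*L) = sqrt(2)*sqrt(L))
q(h, V) = h + 2*V (q(h, V) = (V + h) + V = h + 2*V)
(35424 + q(Q(14), -199))/(49657 + 1630) = (35424 + (sqrt(2)*sqrt(14) + 2*(-199)))/(49657 + 1630) = (35424 + (2*sqrt(7) - 398))/51287 = (35424 + (-398 + 2*sqrt(7)))*(1/51287) = (35026 + 2*sqrt(7))*(1/51287) = 35026/51287 + 2*sqrt(7)/51287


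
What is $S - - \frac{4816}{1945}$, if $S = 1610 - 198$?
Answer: $\frac{2751156}{1945} \approx 1414.5$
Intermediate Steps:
$S = 1412$
$S - - \frac{4816}{1945} = 1412 - - \frac{4816}{1945} = 1412 + \frac{4816}{1945} = \frac{2751156}{1945}$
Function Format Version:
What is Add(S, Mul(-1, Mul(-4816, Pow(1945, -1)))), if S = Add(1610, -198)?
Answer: Rational(2751156, 1945) ≈ 1414.5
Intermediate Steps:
S = 1412
Add(S, Mul(-1, Mul(-4816, Pow(1945, -1)))) = Add(1412, Mul(-1, Mul(-4816, Pow(1945, -1)))) = Add(1412, Mul(-1, Mul(-4816, Rational(1, 1945)))) = Add(1412, Mul(-1, Rational(-4816, 1945))) = Add(1412, Rational(4816, 1945)) = Rational(2751156, 1945)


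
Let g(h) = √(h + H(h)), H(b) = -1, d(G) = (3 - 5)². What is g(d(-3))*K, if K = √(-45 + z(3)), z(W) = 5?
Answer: 2*I*√30 ≈ 10.954*I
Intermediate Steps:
d(G) = 4 (d(G) = (-2)² = 4)
K = 2*I*√10 (K = √(-45 + 5) = √(-40) = 2*I*√10 ≈ 6.3246*I)
g(h) = √(-1 + h) (g(h) = √(h - 1) = √(-1 + h))
g(d(-3))*K = √(-1 + 4)*(2*I*√10) = √3*(2*I*√10) = 2*I*√30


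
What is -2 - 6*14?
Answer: -86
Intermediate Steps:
-2 - 6*14 = -2 - 84 = -86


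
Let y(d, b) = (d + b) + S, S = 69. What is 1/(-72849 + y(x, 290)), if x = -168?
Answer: -1/72658 ≈ -1.3763e-5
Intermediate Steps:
y(d, b) = 69 + b + d (y(d, b) = (d + b) + 69 = (b + d) + 69 = 69 + b + d)
1/(-72849 + y(x, 290)) = 1/(-72849 + (69 + 290 - 168)) = 1/(-72849 + 191) = 1/(-72658) = -1/72658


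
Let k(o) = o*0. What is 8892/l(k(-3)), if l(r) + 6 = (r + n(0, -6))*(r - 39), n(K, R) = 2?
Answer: -741/7 ≈ -105.86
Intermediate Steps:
k(o) = 0
l(r) = -6 + (-39 + r)*(2 + r) (l(r) = -6 + (r + 2)*(r - 39) = -6 + (2 + r)*(-39 + r) = -6 + (-39 + r)*(2 + r))
8892/l(k(-3)) = 8892/(-84 + 0**2 - 37*0) = 8892/(-84 + 0 + 0) = 8892/(-84) = 8892*(-1/84) = -741/7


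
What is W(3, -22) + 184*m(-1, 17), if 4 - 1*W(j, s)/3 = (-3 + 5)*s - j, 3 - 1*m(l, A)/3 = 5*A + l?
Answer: -44559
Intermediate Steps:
m(l, A) = 9 - 15*A - 3*l (m(l, A) = 9 - 3*(5*A + l) = 9 - 3*(l + 5*A) = 9 + (-15*A - 3*l) = 9 - 15*A - 3*l)
W(j, s) = 12 - 6*s + 3*j (W(j, s) = 12 - 3*((-3 + 5)*s - j) = 12 - 3*(2*s - j) = 12 - 3*(-j + 2*s) = 12 + (-6*s + 3*j) = 12 - 6*s + 3*j)
W(3, -22) + 184*m(-1, 17) = (12 - 6*(-22) + 3*3) + 184*(9 - 15*17 - 3*(-1)) = (12 + 132 + 9) + 184*(9 - 255 + 3) = 153 + 184*(-243) = 153 - 44712 = -44559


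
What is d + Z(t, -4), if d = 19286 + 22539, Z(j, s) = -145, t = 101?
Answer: 41680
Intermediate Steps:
d = 41825
d + Z(t, -4) = 41825 - 145 = 41680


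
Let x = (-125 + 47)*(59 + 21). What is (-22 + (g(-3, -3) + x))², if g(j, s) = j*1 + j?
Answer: 39287824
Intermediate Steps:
g(j, s) = 2*j (g(j, s) = j + j = 2*j)
x = -6240 (x = -78*80 = -6240)
(-22 + (g(-3, -3) + x))² = (-22 + (2*(-3) - 6240))² = (-22 + (-6 - 6240))² = (-22 - 6246)² = (-6268)² = 39287824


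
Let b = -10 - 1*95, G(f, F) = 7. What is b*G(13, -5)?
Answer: -735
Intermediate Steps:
b = -105 (b = -10 - 95 = -105)
b*G(13, -5) = -105*7 = -735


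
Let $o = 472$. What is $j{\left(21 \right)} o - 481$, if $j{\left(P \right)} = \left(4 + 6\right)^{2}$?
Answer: $46719$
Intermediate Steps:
$j{\left(P \right)} = 100$ ($j{\left(P \right)} = 10^{2} = 100$)
$j{\left(21 \right)} o - 481 = 100 \cdot 472 - 481 = 47200 - 481 = 46719$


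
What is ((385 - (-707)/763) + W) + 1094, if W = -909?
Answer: 62231/109 ≈ 570.93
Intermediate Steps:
((385 - (-707)/763) + W) + 1094 = ((385 - (-707)/763) - 909) + 1094 = ((385 - 1*(-101/109)) - 909) + 1094 = ((385 + 101/109) - 909) + 1094 = (42066/109 - 909) + 1094 = -57015/109 + 1094 = 62231/109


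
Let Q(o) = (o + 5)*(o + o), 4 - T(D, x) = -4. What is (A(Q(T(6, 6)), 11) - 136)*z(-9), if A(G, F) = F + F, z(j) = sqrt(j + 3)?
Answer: -114*I*sqrt(6) ≈ -279.24*I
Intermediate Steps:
z(j) = sqrt(3 + j)
T(D, x) = 8 (T(D, x) = 4 - 1*(-4) = 4 + 4 = 8)
Q(o) = 2*o*(5 + o) (Q(o) = (5 + o)*(2*o) = 2*o*(5 + o))
A(G, F) = 2*F
(A(Q(T(6, 6)), 11) - 136)*z(-9) = (2*11 - 136)*sqrt(3 - 9) = (22 - 136)*sqrt(-6) = -114*I*sqrt(6)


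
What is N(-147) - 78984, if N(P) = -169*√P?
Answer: -78984 - 1183*I*√3 ≈ -78984.0 - 2049.0*I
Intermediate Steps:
N(-147) - 78984 = -1183*I*√3 - 78984 = -78984 - 1183*I*√3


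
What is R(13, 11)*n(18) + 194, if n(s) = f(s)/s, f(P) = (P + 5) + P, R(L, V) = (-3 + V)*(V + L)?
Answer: 1894/3 ≈ 631.33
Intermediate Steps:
R(L, V) = (-3 + V)*(L + V)
f(P) = 5 + 2*P (f(P) = (5 + P) + P = 5 + 2*P)
n(s) = (5 + 2*s)/s
R(13, 11)*n(18) + 194 = (11² - 3*13 - 3*11 + 13*11)*(2 + 5/18) + 194 = (121 - 39 - 33 + 143)*(2 + 5*(1/18)) + 194 = 192*(2 + 5/18) + 194 = 192*(41/18) + 194 = 1312/3 + 194 = 1894/3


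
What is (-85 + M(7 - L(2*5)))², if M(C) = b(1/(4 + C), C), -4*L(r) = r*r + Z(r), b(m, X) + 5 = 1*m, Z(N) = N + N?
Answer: 13608721/1681 ≈ 8095.6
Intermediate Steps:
Z(N) = 2*N
b(m, X) = -5 + m (b(m, X) = -5 + 1*m = -5 + m)
L(r) = -r/2 - r²/4 (L(r) = -(r*r + 2*r)/4 = -(r² + 2*r)/4 = -r/2 - r²/4)
M(C) = -5 + 1/(4 + C)
(-85 + M(7 - L(2*5)))² = (-85 + (-19 - 5*(7 - 2*5*(-2 - 2*5)/4))/(4 + (7 - 2*5*(-2 - 2*5)/4)))² = (-85 + (-19 - 5*(7 - 10*(-2 - 1*10)/4))/(4 + (7 - 10*(-2 - 1*10)/4)))² = (-85 + (-19 - 5*(7 - 10*(-2 - 10)/4))/(4 + (7 - 10*(-2 - 10)/4)))² = (-85 + (-19 - 5*(7 - 10*(-12)/4))/(4 + (7 - 10*(-12)/4)))² = (-85 + (-19 - 5*(7 - 1*(-30)))/(4 + (7 - 1*(-30))))² = (-85 + (-19 - 5*(7 + 30))/(4 + (7 + 30)))² = (-85 + (-19 - 5*37)/(4 + 37))² = (-85 + (-19 - 185)/41)² = (-85 + (1/41)*(-204))² = (-85 - 204/41)² = (-3689/41)² = 13608721/1681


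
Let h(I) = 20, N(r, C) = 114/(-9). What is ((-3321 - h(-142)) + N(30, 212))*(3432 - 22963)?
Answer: 196501391/3 ≈ 6.5500e+7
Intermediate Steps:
N(r, C) = -38/3 (N(r, C) = 114*(-⅑) = -38/3)
((-3321 - h(-142)) + N(30, 212))*(3432 - 22963) = ((-3321 - 1*20) - 38/3)*(3432 - 22963) = ((-3321 - 20) - 38/3)*(-19531) = (-3341 - 38/3)*(-19531) = -10061/3*(-19531) = 196501391/3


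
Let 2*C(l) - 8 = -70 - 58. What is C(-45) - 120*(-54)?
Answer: 6420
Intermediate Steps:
C(l) = -60 (C(l) = 4 + (-70 - 58)/2 = 4 + (½)*(-128) = 4 - 64 = -60)
C(-45) - 120*(-54) = -60 - 120*(-54) = -60 + 6480 = 6420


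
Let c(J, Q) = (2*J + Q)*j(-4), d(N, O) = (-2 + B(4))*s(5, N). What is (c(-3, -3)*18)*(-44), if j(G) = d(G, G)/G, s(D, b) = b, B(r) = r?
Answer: 14256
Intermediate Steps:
d(N, O) = 2*N (d(N, O) = (-2 + 4)*N = 2*N)
j(G) = 2 (j(G) = (2*G)/G = 2)
c(J, Q) = 2*Q + 4*J (c(J, Q) = (2*J + Q)*2 = (Q + 2*J)*2 = 2*Q + 4*J)
(c(-3, -3)*18)*(-44) = ((2*(-3) + 4*(-3))*18)*(-44) = ((-6 - 12)*18)*(-44) = -18*18*(-44) = -324*(-44) = 14256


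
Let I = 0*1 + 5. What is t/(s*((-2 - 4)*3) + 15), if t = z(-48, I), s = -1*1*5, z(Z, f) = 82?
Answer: 82/105 ≈ 0.78095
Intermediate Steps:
I = 5 (I = 0 + 5 = 5)
s = -5 (s = -1*5 = -5)
t = 82
t/(s*((-2 - 4)*3) + 15) = 82/(-5*(-2 - 4)*3 + 15) = 82/(-(-30)*3 + 15) = 82/(-5*(-18) + 15) = 82/(90 + 15) = 82/105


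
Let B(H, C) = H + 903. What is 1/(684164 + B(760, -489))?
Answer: 1/685827 ≈ 1.4581e-6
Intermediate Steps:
B(H, C) = 903 + H
1/(684164 + B(760, -489)) = 1/(684164 + (903 + 760)) = 1/(684164 + 1663) = 1/685827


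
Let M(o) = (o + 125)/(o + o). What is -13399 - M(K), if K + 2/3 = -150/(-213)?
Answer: -241017/16 ≈ -15064.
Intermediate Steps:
K = 8/213 (K = -2/3 - 150/(-213) = -2/3 - 150*(-1/213) = -2/3 + 50/71 = 8/213 ≈ 0.037559)
M(o) = (125 + o)/(2*o) (M(o) = (125 + o)/((2*o)) = (125 + o)*(1/(2*o)) = (125 + o)/(2*o))
-13399 - M(K) = -13399 - (125 + 8/213)/(2*8/213) = -13399 - 213*26633/(2*8*213) = -13399 - 1*26633/16 = -13399 - 26633/16 = -241017/16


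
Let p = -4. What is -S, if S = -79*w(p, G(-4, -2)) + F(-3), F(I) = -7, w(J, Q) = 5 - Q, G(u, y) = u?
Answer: 718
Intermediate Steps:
S = -718 (S = -79*(5 - 1*(-4)) - 7 = -79*(5 + 4) - 7 = -79*9 - 7 = -711 - 7 = -718)
-S = -1*(-718) = 718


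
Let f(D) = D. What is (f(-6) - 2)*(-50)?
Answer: 400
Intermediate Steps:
(f(-6) - 2)*(-50) = (-6 - 2)*(-50) = -8*(-50) = 400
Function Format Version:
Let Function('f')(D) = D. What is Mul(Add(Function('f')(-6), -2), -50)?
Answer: 400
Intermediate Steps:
Mul(Add(Function('f')(-6), -2), -50) = Mul(Add(-6, -2), -50) = Mul(-8, -50) = 400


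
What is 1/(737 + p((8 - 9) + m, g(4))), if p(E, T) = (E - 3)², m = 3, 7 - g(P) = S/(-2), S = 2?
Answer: 1/738 ≈ 0.0013550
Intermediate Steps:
g(P) = 8 (g(P) = 7 - 2/(-2) = 7 - 2*(-1)/2 = 7 - 1*(-1) = 7 + 1 = 8)
p(E, T) = (-3 + E)²
1/(737 + p((8 - 9) + m, g(4))) = 1/(737 + (-3 + ((8 - 9) + 3))²) = 1/(737 + (-3 + (-1 + 3))²) = 1/(737 + (-3 + 2)²) = 1/(737 + (-1)²) = 1/(737 + 1) = 1/738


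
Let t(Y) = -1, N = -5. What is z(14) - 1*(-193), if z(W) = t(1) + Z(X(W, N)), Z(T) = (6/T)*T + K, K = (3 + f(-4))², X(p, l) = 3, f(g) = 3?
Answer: 234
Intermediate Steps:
K = 36 (K = (3 + 3)² = 6² = 36)
Z(T) = 42 (Z(T) = (6/T)*T + 36 = 6 + 36 = 42)
z(W) = 41 (z(W) = -1 + 42 = 41)
z(14) - 1*(-193) = 41 - 1*(-193) = 41 + 193 = 234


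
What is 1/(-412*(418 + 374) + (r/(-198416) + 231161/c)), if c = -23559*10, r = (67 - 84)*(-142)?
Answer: -11686206360/3813267488782249 ≈ -3.0646e-6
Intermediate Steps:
r = 2414 (r = -17*(-142) = 2414)
c = -235590
1/(-412*(418 + 374) + (r/(-198416) + 231161/c)) = 1/(-412*(418 + 374) + (2414/(-198416) + 231161/(-235590))) = 1/(-412*792 + (2414*(-1/198416) + 231161*(-1/235590))) = 1/(-326304 + (-1207/99208 - 231161/235590)) = 1/(-326304 - 11608688809/11686206360) = 1/(-3813267488782249/11686206360) = -11686206360/3813267488782249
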